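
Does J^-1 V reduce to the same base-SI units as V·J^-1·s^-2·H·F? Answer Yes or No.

Yes

Left side:
  J = N·m (work = force × distance),
      = kg·m²·s⁻².
  So J⁻¹ = kg⁻¹·m⁻²·s².
  V = W/A (potential = power per current),
      = kg·m²·s⁻³·A⁻¹.
  Combining: J⁻¹·V = (kg⁻¹·m⁻²·s²) · (kg·m²·s⁻³·A⁻¹) = s⁻¹·A⁻¹.
Right side:
  V = kg·m²·s⁻³·A⁻¹.
  J = kg·m²·s⁻².
  So J⁻¹ = kg⁻¹·m⁻²·s².
  H = kg·m²·s⁻²·A⁻².
  F = kg⁻¹·m⁻²·s⁴·A².
  Combining: V·J⁻¹·s⁻²·H·F = (kg·m²·s⁻³·A⁻¹) · (kg⁻¹·m⁻²·s²) · s⁻² · (kg·m²·s⁻²·A⁻²) · (kg⁻¹·m⁻²·s⁴·A²) = s⁻¹·A⁻¹.
Both reduce to s⁻¹·A⁻¹.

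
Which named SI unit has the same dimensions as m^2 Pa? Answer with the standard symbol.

N

Pa = N/m² (pressure = force per area),
    = kg·m⁻¹·s⁻².
Combining: m²·Pa = m² · (kg·m⁻¹·s⁻²) = kg·m·s⁻².
kg·m·s⁻² is the base-SI form of the newton.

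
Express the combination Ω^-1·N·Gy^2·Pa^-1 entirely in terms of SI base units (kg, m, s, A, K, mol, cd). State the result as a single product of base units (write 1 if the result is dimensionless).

Ω = V/A (resistance = voltage per current),
    = kg·m²·s⁻³·A⁻².
So Ω⁻¹ = kg⁻¹·m⁻²·s³·A².
N = kg·m/s² = kg·m·s⁻² (force = mass × acceleration).
Gy = J/kg (absorbed dose = energy per mass),
    = m²·s⁻².
So Gy² = m⁴·s⁻⁴.
Pa = N/m² (pressure = force per area),
    = kg·m⁻¹·s⁻².
So Pa⁻¹ = kg⁻¹·m·s².
Combining: Ω⁻¹·N·Gy²·Pa⁻¹ = (kg⁻¹·m⁻²·s³·A²) · (kg·m·s⁻²) · (m⁴·s⁻⁴) · (kg⁻¹·m·s²) = kg⁻¹·m⁴·s⁻¹·A².

kg⁻¹·m⁴·s⁻¹·A²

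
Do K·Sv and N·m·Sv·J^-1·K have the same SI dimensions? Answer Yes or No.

Left side:
  Sv = m²·s⁻².
  Combining: K·Sv = K · (m²·s⁻²) = m²·s⁻²·K.
Right side:
  N = kg·m·s⁻².
  Sv = m²·s⁻².
  J = kg·m²·s⁻².
  So J⁻¹ = kg⁻¹·m⁻²·s².
  Combining: N·m·Sv·J⁻¹·K = (kg·m·s⁻²) · m · (m²·s⁻²) · (kg⁻¹·m⁻²·s²) · K = m²·s⁻²·K.
Both reduce to m²·s⁻²·K.

Yes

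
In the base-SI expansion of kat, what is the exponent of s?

kat = mol/s = s⁻¹·mol (catalytic activity).
The exponent of s is -1.

-1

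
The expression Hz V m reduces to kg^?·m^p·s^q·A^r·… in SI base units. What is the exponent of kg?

1

Hz = 1/s = s⁻¹ (frequency is cycles per second).
V = W/A (potential = power per current),
    = kg·m²·s⁻³·A⁻¹.
Combining: Hz·V·m = s⁻¹ · (kg·m²·s⁻³·A⁻¹) · m = kg·m³·s⁻⁴·A⁻¹.
The exponent of kg is 1.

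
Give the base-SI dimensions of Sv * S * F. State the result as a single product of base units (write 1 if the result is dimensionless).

kg⁻²·m⁻²·s⁵·A⁴

Sv = J/kg (equivalent dose = energy per mass),
    = m²·s⁻².
S = 1/Ω (conductance is reciprocal resistance),
    = kg⁻¹·m⁻²·s³·A².
F = C/V (capacitance = charge per voltage),
    = A·s/(kg·m²·s⁻³·A⁻¹) (substituting C and V),
    = kg⁻¹·m⁻²·s⁴·A².
Combining: Sv·S·F = (m²·s⁻²) · (kg⁻¹·m⁻²·s³·A²) · (kg⁻¹·m⁻²·s⁴·A²) = kg⁻²·m⁻²·s⁵·A⁴.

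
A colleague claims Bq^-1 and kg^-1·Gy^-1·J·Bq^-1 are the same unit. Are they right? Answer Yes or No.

Left side:
  Bq = s⁻¹.
  So Bq⁻¹ = s.
Right side:
  Gy = J/kg (absorbed dose = energy per mass),
      = m²·s⁻².
  So Gy⁻¹ = m⁻²·s².
  J = N·m (work = force × distance),
      = kg·m²·s⁻².
  Bq = 1/s = s⁻¹ (activity is decays per second).
  So Bq⁻¹ = s.
  Combining: kg⁻¹·Gy⁻¹·J·Bq⁻¹ = kg⁻¹ · (m⁻²·s²) · (kg·m²·s⁻²) · s = s.
Both reduce to s.

Yes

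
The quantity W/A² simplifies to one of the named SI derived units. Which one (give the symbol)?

Ω

W = kg·m²·s⁻³.
Combining: A⁻²·W = A⁻² · (kg·m²·s⁻³) = kg·m²·s⁻³·A⁻².
kg·m²·s⁻³·A⁻² is the base-SI form of the ohm.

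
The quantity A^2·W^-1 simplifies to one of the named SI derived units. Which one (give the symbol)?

W = kg·m²·s⁻³.
So W⁻¹ = kg⁻¹·m⁻²·s³.
Combining: A²·W⁻¹ = A² · (kg⁻¹·m⁻²·s³) = kg⁻¹·m⁻²·s³·A².
kg⁻¹·m⁻²·s³·A² is the base-SI form of the siemens.

S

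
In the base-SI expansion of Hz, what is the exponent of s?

-1

Hz = s⁻¹.
The exponent of s is -1.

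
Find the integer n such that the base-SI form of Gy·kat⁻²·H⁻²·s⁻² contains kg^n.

Gy = J/kg (absorbed dose = energy per mass),
    = m²·s⁻².
kat = mol/s = s⁻¹·mol (catalytic activity).
So kat⁻² = s²·mol⁻².
H = Wb/A (inductance = flux per current),
    = kg·m²·s⁻²·A⁻².
So H⁻² = kg⁻²·m⁻⁴·s⁴·A⁴.
Combining: Gy·kat⁻²·H⁻²·s⁻² = (m²·s⁻²) · (s²·mol⁻²) · (kg⁻²·m⁻⁴·s⁴·A⁴) · s⁻² = kg⁻²·m⁻²·s²·A⁴·mol⁻².
The exponent of kg is -2.

-2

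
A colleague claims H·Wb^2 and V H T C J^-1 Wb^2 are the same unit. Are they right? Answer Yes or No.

No

Left side:
  H = Wb/A (inductance = flux per current),
      = kg·m²·s⁻²·A⁻².
  Wb = V·s (flux: a volt is a weber per second),
      = kg·m²·s⁻²·A⁻¹.
  So Wb² = kg²·m⁴·s⁻⁴·A⁻².
  Combining: H·Wb² = (kg·m²·s⁻²·A⁻²) · (kg²·m⁴·s⁻⁴·A⁻²) = kg³·m⁶·s⁻⁶·A⁻⁴.
Right side:
  V = W/A (potential = power per current),
      = kg·m²·s⁻³·A⁻¹.
  H = Wb/A (inductance = flux per current),
      = kg·m²·s⁻²·A⁻².
  T = Wb/m² (flux density = flux per area),
      = kg·s⁻²·A⁻¹.
  C = A·s = s·A (charge = current × time).
  J = N·m (work = force × distance),
      = kg·m²·s⁻².
  So J⁻¹ = kg⁻¹·m⁻²·s².
  Wb = V·s (flux: a volt is a weber per second),
      = kg·m²·s⁻²·A⁻¹.
  So Wb² = kg²·m⁴·s⁻⁴·A⁻².
  Combining: V·H·T·C·J⁻¹·Wb² = (kg·m²·s⁻³·A⁻¹) · (kg·m²·s⁻²·A⁻²) · (kg·s⁻²·A⁻¹) · (s·A) · (kg⁻¹·m⁻²·s²) · (kg²·m⁴·s⁻⁴·A⁻²) = kg⁴·m⁶·s⁻⁸·A⁻⁵.
Left is kg³·m⁶·s⁻⁶·A⁻⁴; right is kg⁴·m⁶·s⁻⁸·A⁻⁵ — different.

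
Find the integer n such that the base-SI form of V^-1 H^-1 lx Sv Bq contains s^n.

2

V = W/A (potential = power per current),
    = kg·m²·s⁻³·A⁻¹.
So V⁻¹ = kg⁻¹·m⁻²·s³·A.
H = Wb/A (inductance = flux per current),
    = kg·m²·s⁻²·A⁻².
So H⁻¹ = kg⁻¹·m⁻²·s²·A².
lx = lm/m² (illuminance = luminous flux per area),
    = m⁻²·cd.
Sv = J/kg (equivalent dose = energy per mass),
    = m²·s⁻².
Bq = 1/s = s⁻¹ (activity is decays per second).
Combining: V⁻¹·H⁻¹·lx·Sv·Bq = (kg⁻¹·m⁻²·s³·A) · (kg⁻¹·m⁻²·s²·A²) · (m⁻²·cd) · (m²·s⁻²) · s⁻¹ = kg⁻²·m⁻⁴·s²·A³·cd.
The exponent of s is 2.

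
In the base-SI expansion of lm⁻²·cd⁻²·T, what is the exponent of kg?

1

lm = cd·sr = cd (luminous flux; sr is dimensionless).
So lm⁻² = cd⁻².
T = Wb/m² (flux density = flux per area),
    = kg·s⁻²·A⁻¹.
Combining: lm⁻²·cd⁻²·T = cd⁻² · cd⁻² · (kg·s⁻²·A⁻¹) = kg·s⁻²·A⁻¹·cd⁻⁴.
The exponent of kg is 1.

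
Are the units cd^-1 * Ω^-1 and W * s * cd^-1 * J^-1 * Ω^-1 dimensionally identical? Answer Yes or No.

Yes

Left side:
  Ω = V/A (resistance = voltage per current),
      = kg·m²·s⁻³·A⁻².
  So Ω⁻¹ = kg⁻¹·m⁻²·s³·A².
  Combining: cd⁻¹·Ω⁻¹ = cd⁻¹ · (kg⁻¹·m⁻²·s³·A²) = kg⁻¹·m⁻²·s³·A²·cd⁻¹.
Right side:
  W = J/s (power = energy per time),
      = kg·m²·s⁻³.
  J = N·m (work = force × distance),
      = kg·m²·s⁻².
  So J⁻¹ = kg⁻¹·m⁻²·s².
  Ω = V/A (resistance = voltage per current),
      = kg·m²·s⁻³·A⁻².
  So Ω⁻¹ = kg⁻¹·m⁻²·s³·A².
  Combining: W·s·cd⁻¹·J⁻¹·Ω⁻¹ = (kg·m²·s⁻³) · s · cd⁻¹ · (kg⁻¹·m⁻²·s²) · (kg⁻¹·m⁻²·s³·A²) = kg⁻¹·m⁻²·s³·A²·cd⁻¹.
Both reduce to kg⁻¹·m⁻²·s³·A²·cd⁻¹.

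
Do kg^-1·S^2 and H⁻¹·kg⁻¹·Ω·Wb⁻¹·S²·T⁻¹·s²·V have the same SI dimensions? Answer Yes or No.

Left side:
  S = kg⁻¹·m⁻²·s³·A².
  So S² = kg⁻²·m⁻⁴·s⁶·A⁴.
  Combining: kg⁻¹·S² = kg⁻¹ · (kg⁻²·m⁻⁴·s⁶·A⁴) = kg⁻³·m⁻⁴·s⁶·A⁴.
Right side:
  H = kg·m²·s⁻²·A⁻².
  So H⁻¹ = kg⁻¹·m⁻²·s²·A².
  Ω = kg·m²·s⁻³·A⁻².
  Wb = kg·m²·s⁻²·A⁻¹.
  So Wb⁻¹ = kg⁻¹·m⁻²·s²·A.
  S = kg⁻¹·m⁻²·s³·A².
  So S² = kg⁻²·m⁻⁴·s⁶·A⁴.
  T = kg·s⁻²·A⁻¹.
  So T⁻¹ = kg⁻¹·s²·A.
  V = kg·m²·s⁻³·A⁻¹.
  Combining: H⁻¹·kg⁻¹·Ω·Wb⁻¹·S²·T⁻¹·s²·V = (kg⁻¹·m⁻²·s²·A²) · kg⁻¹ · (kg·m²·s⁻³·A⁻²) · (kg⁻¹·m⁻²·s²·A) · (kg⁻²·m⁻⁴·s⁶·A⁴) · (kg⁻¹·s²·A) · s² · (kg·m²·s⁻³·A⁻¹) = kg⁻⁴·m⁻⁴·s⁸·A⁵.
Left is kg⁻³·m⁻⁴·s⁶·A⁴; right is kg⁻⁴·m⁻⁴·s⁸·A⁵ — different.

No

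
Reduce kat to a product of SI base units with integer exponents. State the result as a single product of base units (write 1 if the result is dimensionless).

s⁻¹·mol

kat = mol/s = s⁻¹·mol (catalytic activity).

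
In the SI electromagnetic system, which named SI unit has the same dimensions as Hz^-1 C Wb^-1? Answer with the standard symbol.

F

Hz = s⁻¹.
So Hz⁻¹ = s.
C = s·A.
Wb = kg·m²·s⁻²·A⁻¹.
So Wb⁻¹ = kg⁻¹·m⁻²·s²·A.
Combining: Hz⁻¹·C·Wb⁻¹ = s · (s·A) · (kg⁻¹·m⁻²·s²·A) = kg⁻¹·m⁻²·s⁴·A².
kg⁻¹·m⁻²·s⁴·A² is the base-SI form of the farad.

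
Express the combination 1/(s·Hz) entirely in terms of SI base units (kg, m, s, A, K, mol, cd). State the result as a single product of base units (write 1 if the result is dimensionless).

1

Hz = 1/s = s⁻¹ (frequency is cycles per second).
So Hz⁻¹ = s.
Combining: s⁻¹·Hz⁻¹ = s⁻¹ · s = 1.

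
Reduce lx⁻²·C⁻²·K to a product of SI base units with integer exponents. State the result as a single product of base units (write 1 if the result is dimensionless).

m⁴·s⁻²·A⁻²·K·cd⁻²

lx = lm/m² (illuminance = luminous flux per area),
    = m⁻²·cd.
So lx⁻² = m⁴·cd⁻².
C = A·s = s·A (charge = current × time).
So C⁻² = s⁻²·A⁻².
Combining: lx⁻²·C⁻²·K = (m⁴·cd⁻²) · (s⁻²·A⁻²) · K = m⁴·s⁻²·A⁻²·K·cd⁻².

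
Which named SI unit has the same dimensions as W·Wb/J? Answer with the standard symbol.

W = J/s (power = energy per time),
    = kg·m²·s⁻³.
J = N·m (work = force × distance),
    = kg·m²·s⁻².
So J⁻¹ = kg⁻¹·m⁻²·s².
Wb = V·s (flux: a volt is a weber per second),
    = kg·m²·s⁻²·A⁻¹.
Combining: W·J⁻¹·Wb = (kg·m²·s⁻³) · (kg⁻¹·m⁻²·s²) · (kg·m²·s⁻²·A⁻¹) = kg·m²·s⁻³·A⁻¹.
kg·m²·s⁻³·A⁻¹ is the base-SI form of the volt.

V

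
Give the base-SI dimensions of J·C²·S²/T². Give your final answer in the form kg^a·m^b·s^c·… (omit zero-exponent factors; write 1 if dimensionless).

J = N·m (work = force × distance),
    = kg·m²·s⁻².
T = Wb/m² (flux density = flux per area),
    = kg·s⁻²·A⁻¹.
So T⁻² = kg⁻²·s⁴·A².
C = A·s = s·A (charge = current × time).
So C² = s²·A².
S = 1/Ω (conductance is reciprocal resistance),
    = kg⁻¹·m⁻²·s³·A².
So S² = kg⁻²·m⁻⁴·s⁶·A⁴.
Combining: J·T⁻²·C²·S² = (kg·m²·s⁻²) · (kg⁻²·s⁴·A²) · (s²·A²) · (kg⁻²·m⁻⁴·s⁶·A⁴) = kg⁻³·m⁻²·s¹⁰·A⁸.

kg⁻³·m⁻²·s¹⁰·A⁸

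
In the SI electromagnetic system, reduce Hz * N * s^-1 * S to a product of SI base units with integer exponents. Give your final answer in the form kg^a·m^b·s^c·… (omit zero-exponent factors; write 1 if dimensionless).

Hz = 1/s = s⁻¹ (frequency is cycles per second).
N = kg·m/s² = kg·m·s⁻² (force = mass × acceleration).
S = 1/Ω (conductance is reciprocal resistance),
    = kg⁻¹·m⁻²·s³·A².
Combining: Hz·N·s⁻¹·S = s⁻¹ · (kg·m·s⁻²) · s⁻¹ · (kg⁻¹·m⁻²·s³·A²) = m⁻¹·s⁻¹·A².

m⁻¹·s⁻¹·A²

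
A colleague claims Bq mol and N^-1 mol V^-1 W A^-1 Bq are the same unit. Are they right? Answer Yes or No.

Left side:
  Bq = 1/s = s⁻¹ (activity is decays per second).
  Combining: Bq·mol = s⁻¹ · mol = s⁻¹·mol.
Right side:
  N = kg·m/s² = kg·m·s⁻² (force = mass × acceleration).
  So N⁻¹ = kg⁻¹·m⁻¹·s².
  V = W/A (potential = power per current),
      = kg·m²·s⁻³·A⁻¹.
  So V⁻¹ = kg⁻¹·m⁻²·s³·A.
  W = J/s (power = energy per time),
      = kg·m²·s⁻³.
  Bq = 1/s = s⁻¹ (activity is decays per second).
  Combining: N⁻¹·mol·V⁻¹·W·A⁻¹·Bq = (kg⁻¹·m⁻¹·s²) · mol · (kg⁻¹·m⁻²·s³·A) · (kg·m²·s⁻³) · A⁻¹ · s⁻¹ = kg⁻¹·m⁻¹·s·mol.
Left is s⁻¹·mol; right is kg⁻¹·m⁻¹·s·mol — different.

No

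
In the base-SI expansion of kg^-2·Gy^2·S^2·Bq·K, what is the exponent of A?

Gy = J/kg (absorbed dose = energy per mass),
    = m²·s⁻².
So Gy² = m⁴·s⁻⁴.
S = 1/Ω (conductance is reciprocal resistance),
    = kg⁻¹·m⁻²·s³·A².
So S² = kg⁻²·m⁻⁴·s⁶·A⁴.
Bq = 1/s = s⁻¹ (activity is decays per second).
Combining: kg⁻²·Gy²·S²·Bq·K = kg⁻² · (m⁴·s⁻⁴) · (kg⁻²·m⁻⁴·s⁶·A⁴) · s⁻¹ · K = kg⁻⁴·s·A⁴·K.
The exponent of A is 4.

4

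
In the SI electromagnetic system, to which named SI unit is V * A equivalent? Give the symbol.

V = kg·m²·s⁻³·A⁻¹.
Combining: V·A = (kg·m²·s⁻³·A⁻¹) · A = kg·m²·s⁻³.
kg·m²·s⁻³ is the base-SI form of the watt.

W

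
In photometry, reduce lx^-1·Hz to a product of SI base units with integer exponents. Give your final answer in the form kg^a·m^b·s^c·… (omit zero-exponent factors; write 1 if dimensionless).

lx = lm/m² (illuminance = luminous flux per area),
    = m⁻²·cd.
So lx⁻¹ = m²·cd⁻¹.
Hz = 1/s = s⁻¹ (frequency is cycles per second).
Combining: lx⁻¹·Hz = (m²·cd⁻¹) · s⁻¹ = m²·s⁻¹·cd⁻¹.

m²·s⁻¹·cd⁻¹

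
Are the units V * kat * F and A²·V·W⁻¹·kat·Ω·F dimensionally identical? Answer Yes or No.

Left side:
  V = W/A (potential = power per current),
      = kg·m²·s⁻³·A⁻¹.
  kat = mol/s = s⁻¹·mol (catalytic activity).
  F = C/V (capacitance = charge per voltage),
      = A·s/(kg·m²·s⁻³·A⁻¹) (substituting C and V),
      = kg⁻¹·m⁻²·s⁴·A².
  Combining: V·kat·F = (kg·m²·s⁻³·A⁻¹) · (s⁻¹·mol) · (kg⁻¹·m⁻²·s⁴·A²) = A·mol.
Right side:
  V = W/A (potential = power per current),
      = kg·m²·s⁻³·A⁻¹.
  W = J/s (power = energy per time),
      = kg·m²·s⁻³.
  So W⁻¹ = kg⁻¹·m⁻²·s³.
  kat = mol/s = s⁻¹·mol (catalytic activity).
  Ω = V/A (resistance = voltage per current),
      = kg·m²·s⁻³·A⁻².
  F = C/V (capacitance = charge per voltage),
      = A·s/(kg·m²·s⁻³·A⁻¹) (substituting C and V),
      = kg⁻¹·m⁻²·s⁴·A².
  Combining: A²·V·W⁻¹·kat·Ω·F = A² · (kg·m²·s⁻³·A⁻¹) · (kg⁻¹·m⁻²·s³) · (s⁻¹·mol) · (kg·m²·s⁻³·A⁻²) · (kg⁻¹·m⁻²·s⁴·A²) = A·mol.
Both reduce to A·mol.

Yes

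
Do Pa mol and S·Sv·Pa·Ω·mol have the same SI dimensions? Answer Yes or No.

No

Left side:
  Pa = N/m² (pressure = force per area),
      = kg·m⁻¹·s⁻².
  Combining: Pa·mol = (kg·m⁻¹·s⁻²) · mol = kg·m⁻¹·s⁻²·mol.
Right side:
  S = 1/Ω (conductance is reciprocal resistance),
      = kg⁻¹·m⁻²·s³·A².
  Sv = J/kg (equivalent dose = energy per mass),
      = m²·s⁻².
  Pa = N/m² (pressure = force per area),
      = kg·m⁻¹·s⁻².
  Ω = V/A (resistance = voltage per current),
      = kg·m²·s⁻³·A⁻².
  Combining: S·Sv·Pa·Ω·mol = (kg⁻¹·m⁻²·s³·A²) · (m²·s⁻²) · (kg·m⁻¹·s⁻²) · (kg·m²·s⁻³·A⁻²) · mol = kg·m·s⁻⁴·mol.
Left is kg·m⁻¹·s⁻²·mol; right is kg·m·s⁻⁴·mol — different.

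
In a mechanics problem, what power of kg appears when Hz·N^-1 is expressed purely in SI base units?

-1

Hz = 1/s = s⁻¹ (frequency is cycles per second).
N = kg·m/s² = kg·m·s⁻² (force = mass × acceleration).
So N⁻¹ = kg⁻¹·m⁻¹·s².
Combining: Hz·N⁻¹ = s⁻¹ · (kg⁻¹·m⁻¹·s²) = kg⁻¹·m⁻¹·s.
The exponent of kg is -1.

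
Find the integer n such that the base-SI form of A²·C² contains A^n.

C = A·s = s·A (charge = current × time).
So C² = s²·A².
Combining: A²·C² = A² · (s²·A²) = s²·A⁴.
The exponent of A is 4.

4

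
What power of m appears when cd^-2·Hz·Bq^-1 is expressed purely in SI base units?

0

Hz = 1/s = s⁻¹ (frequency is cycles per second).
Bq = 1/s = s⁻¹ (activity is decays per second).
So Bq⁻¹ = s.
Combining: cd⁻²·Hz·Bq⁻¹ = cd⁻² · s⁻¹ · s = cd⁻².
The exponent of m is 0.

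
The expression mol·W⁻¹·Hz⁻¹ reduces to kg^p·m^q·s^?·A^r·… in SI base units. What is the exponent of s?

4

W = J/s (power = energy per time),
    = kg·m²·s⁻³.
So W⁻¹ = kg⁻¹·m⁻²·s³.
Hz = 1/s = s⁻¹ (frequency is cycles per second).
So Hz⁻¹ = s.
Combining: mol·W⁻¹·Hz⁻¹ = mol · (kg⁻¹·m⁻²·s³) · s = kg⁻¹·m⁻²·s⁴·mol.
The exponent of s is 4.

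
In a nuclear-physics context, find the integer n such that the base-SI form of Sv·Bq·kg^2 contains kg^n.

Sv = m²·s⁻².
Bq = s⁻¹.
Combining: Sv·Bq·kg² = (m²·s⁻²) · s⁻¹ · kg² = kg²·m²·s⁻³.
The exponent of kg is 2.

2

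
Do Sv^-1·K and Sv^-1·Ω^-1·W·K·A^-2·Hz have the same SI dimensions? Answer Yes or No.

Left side:
  Sv = J/kg (equivalent dose = energy per mass),
      = m²·s⁻².
  So Sv⁻¹ = m⁻²·s².
  Combining: Sv⁻¹·K = (m⁻²·s²) · K = m⁻²·s²·K.
Right side:
  Sv = m²·s⁻².
  So Sv⁻¹ = m⁻²·s².
  Ω = kg·m²·s⁻³·A⁻².
  So Ω⁻¹ = kg⁻¹·m⁻²·s³·A².
  W = kg·m²·s⁻³.
  Hz = s⁻¹.
  Combining: Sv⁻¹·Ω⁻¹·W·K·A⁻²·Hz = (m⁻²·s²) · (kg⁻¹·m⁻²·s³·A²) · (kg·m²·s⁻³) · K · A⁻² · s⁻¹ = m⁻²·s·K.
Left is m⁻²·s²·K; right is m⁻²·s·K — different.

No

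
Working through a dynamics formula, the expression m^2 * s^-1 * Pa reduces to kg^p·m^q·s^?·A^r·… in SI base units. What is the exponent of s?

Pa = N/m² (pressure = force per area),
    = kg·m⁻¹·s⁻².
Combining: m²·s⁻¹·Pa = m² · s⁻¹ · (kg·m⁻¹·s⁻²) = kg·m·s⁻³.
The exponent of s is -3.

-3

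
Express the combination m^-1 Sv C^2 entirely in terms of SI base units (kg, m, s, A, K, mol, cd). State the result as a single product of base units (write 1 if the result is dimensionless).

m·A²

Sv = m²·s⁻².
C = s·A.
So C² = s²·A².
Combining: m⁻¹·Sv·C² = m⁻¹ · (m²·s⁻²) · (s²·A²) = m·A².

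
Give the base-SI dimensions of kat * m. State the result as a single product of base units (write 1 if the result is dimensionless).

kat = mol/s = s⁻¹·mol (catalytic activity).
Combining: kat·m = (s⁻¹·mol) · m = m·s⁻¹·mol.

m·s⁻¹·mol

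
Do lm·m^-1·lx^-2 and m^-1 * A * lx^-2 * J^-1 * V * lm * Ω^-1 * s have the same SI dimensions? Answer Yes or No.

No

Left side:
  lm = cd·sr = cd (luminous flux; sr is dimensionless).
  lx = lm/m² (illuminance = luminous flux per area),
      = m⁻²·cd.
  So lx⁻² = m⁴·cd⁻².
  Combining: lm·m⁻¹·lx⁻² = cd · m⁻¹ · (m⁴·cd⁻²) = m³·cd⁻¹.
Right side:
  lx = lm/m² (illuminance = luminous flux per area),
      = m⁻²·cd.
  So lx⁻² = m⁴·cd⁻².
  J = N·m (work = force × distance),
      = kg·m²·s⁻².
  So J⁻¹ = kg⁻¹·m⁻²·s².
  V = W/A (potential = power per current),
      = kg·m²·s⁻³·A⁻¹.
  lm = cd·sr = cd (luminous flux; sr is dimensionless).
  Ω = V/A (resistance = voltage per current),
      = kg·m²·s⁻³·A⁻².
  So Ω⁻¹ = kg⁻¹·m⁻²·s³·A².
  Combining: m⁻¹·A·lx⁻²·J⁻¹·V·lm·Ω⁻¹·s = m⁻¹ · A · (m⁴·cd⁻²) · (kg⁻¹·m⁻²·s²) · (kg·m²·s⁻³·A⁻¹) · cd · (kg⁻¹·m⁻²·s³·A²) · s = kg⁻¹·m·s³·A²·cd⁻¹.
Left is m³·cd⁻¹; right is kg⁻¹·m·s³·A²·cd⁻¹ — different.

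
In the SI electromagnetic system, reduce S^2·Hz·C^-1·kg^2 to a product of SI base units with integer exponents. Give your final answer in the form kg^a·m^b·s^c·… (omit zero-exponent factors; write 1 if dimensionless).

m⁻⁴·s⁴·A³

S = kg⁻¹·m⁻²·s³·A².
So S² = kg⁻²·m⁻⁴·s⁶·A⁴.
Hz = s⁻¹.
C = s·A.
So C⁻¹ = s⁻¹·A⁻¹.
Combining: S²·Hz·C⁻¹·kg² = (kg⁻²·m⁻⁴·s⁶·A⁴) · s⁻¹ · (s⁻¹·A⁻¹) · kg² = m⁻⁴·s⁴·A³.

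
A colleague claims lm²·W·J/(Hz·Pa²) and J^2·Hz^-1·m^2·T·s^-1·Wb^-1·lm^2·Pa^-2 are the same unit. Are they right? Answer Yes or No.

Yes

Left side:
  Hz = 1/s = s⁻¹ (frequency is cycles per second).
  So Hz⁻¹ = s.
  lm = cd·sr = cd (luminous flux; sr is dimensionless).
  So lm² = cd².
  W = J/s (power = energy per time),
      = kg·m²·s⁻³.
  Pa = N/m² (pressure = force per area),
      = kg·m⁻¹·s⁻².
  So Pa⁻² = kg⁻²·m²·s⁴.
  J = N·m (work = force × distance),
      = kg·m²·s⁻².
  Combining: Hz⁻¹·lm²·W·Pa⁻²·J = s · cd² · (kg·m²·s⁻³) · (kg⁻²·m²·s⁴) · (kg·m²·s⁻²) = m⁶·cd².
Right side:
  J = kg·m²·s⁻².
  So J² = kg²·m⁴·s⁻⁴.
  Hz = s⁻¹.
  So Hz⁻¹ = s.
  T = kg·s⁻²·A⁻¹.
  Wb = kg·m²·s⁻²·A⁻¹.
  So Wb⁻¹ = kg⁻¹·m⁻²·s²·A.
  lm = cd.
  So lm² = cd².
  Pa = kg·m⁻¹·s⁻².
  So Pa⁻² = kg⁻²·m²·s⁴.
  Combining: J²·Hz⁻¹·m²·T·s⁻¹·Wb⁻¹·lm²·Pa⁻² = (kg²·m⁴·s⁻⁴) · s · m² · (kg·s⁻²·A⁻¹) · s⁻¹ · (kg⁻¹·m⁻²·s²·A) · cd² · (kg⁻²·m²·s⁴) = m⁶·cd².
Both reduce to m⁶·cd².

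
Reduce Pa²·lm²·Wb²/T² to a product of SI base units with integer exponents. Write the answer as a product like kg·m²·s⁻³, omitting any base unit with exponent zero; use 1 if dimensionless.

Pa = kg·m⁻¹·s⁻².
So Pa² = kg²·m⁻²·s⁻⁴.
lm = cd.
So lm² = cd².
T = kg·s⁻²·A⁻¹.
So T⁻² = kg⁻²·s⁴·A².
Wb = kg·m²·s⁻²·A⁻¹.
So Wb² = kg²·m⁴·s⁻⁴·A⁻².
Combining: Pa²·lm²·T⁻²·Wb² = (kg²·m⁻²·s⁻⁴) · cd² · (kg⁻²·s⁴·A²) · (kg²·m⁴·s⁻⁴·A⁻²) = kg²·m²·s⁻⁴·cd².

kg²·m²·s⁻⁴·cd²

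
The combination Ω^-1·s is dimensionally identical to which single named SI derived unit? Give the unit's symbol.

F

Ω = V/A (resistance = voltage per current),
    = kg·m²·s⁻³·A⁻².
So Ω⁻¹ = kg⁻¹·m⁻²·s³·A².
Combining: Ω⁻¹·s = (kg⁻¹·m⁻²·s³·A²) · s = kg⁻¹·m⁻²·s⁴·A².
kg⁻¹·m⁻²·s⁴·A² is the base-SI form of the farad.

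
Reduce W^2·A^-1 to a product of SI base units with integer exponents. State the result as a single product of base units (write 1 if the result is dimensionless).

W = J/s (power = energy per time),
    = kg·m²·s⁻³.
So W² = kg²·m⁴·s⁻⁶.
Combining: W²·A⁻¹ = (kg²·m⁴·s⁻⁶) · A⁻¹ = kg²·m⁴·s⁻⁶·A⁻¹.

kg²·m⁴·s⁻⁶·A⁻¹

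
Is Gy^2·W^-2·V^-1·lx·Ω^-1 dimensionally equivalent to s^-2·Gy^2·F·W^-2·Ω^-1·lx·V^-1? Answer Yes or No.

Left side:
  Gy = J/kg (absorbed dose = energy per mass),
      = m²·s⁻².
  So Gy² = m⁴·s⁻⁴.
  W = J/s (power = energy per time),
      = kg·m²·s⁻³.
  So W⁻² = kg⁻²·m⁻⁴·s⁶.
  V = W/A (potential = power per current),
      = kg·m²·s⁻³·A⁻¹.
  So V⁻¹ = kg⁻¹·m⁻²·s³·A.
  lx = lm/m² (illuminance = luminous flux per area),
      = m⁻²·cd.
  Ω = V/A (resistance = voltage per current),
      = kg·m²·s⁻³·A⁻².
  So Ω⁻¹ = kg⁻¹·m⁻²·s³·A².
  Combining: Gy²·W⁻²·V⁻¹·lx·Ω⁻¹ = (m⁴·s⁻⁴) · (kg⁻²·m⁻⁴·s⁶) · (kg⁻¹·m⁻²·s³·A) · (m⁻²·cd) · (kg⁻¹·m⁻²·s³·A²) = kg⁻⁴·m⁻⁶·s⁸·A³·cd.
Right side:
  Gy = J/kg (absorbed dose = energy per mass),
      = m²·s⁻².
  So Gy² = m⁴·s⁻⁴.
  F = C/V (capacitance = charge per voltage),
      = A·s/(kg·m²·s⁻³·A⁻¹) (substituting C and V),
      = kg⁻¹·m⁻²·s⁴·A².
  W = J/s (power = energy per time),
      = kg·m²·s⁻³.
  So W⁻² = kg⁻²·m⁻⁴·s⁶.
  Ω = V/A (resistance = voltage per current),
      = kg·m²·s⁻³·A⁻².
  So Ω⁻¹ = kg⁻¹·m⁻²·s³·A².
  lx = lm/m² (illuminance = luminous flux per area),
      = m⁻²·cd.
  V = W/A (potential = power per current),
      = kg·m²·s⁻³·A⁻¹.
  So V⁻¹ = kg⁻¹·m⁻²·s³·A.
  Combining: s⁻²·Gy²·F·W⁻²·Ω⁻¹·lx·V⁻¹ = s⁻² · (m⁴·s⁻⁴) · (kg⁻¹·m⁻²·s⁴·A²) · (kg⁻²·m⁻⁴·s⁶) · (kg⁻¹·m⁻²·s³·A²) · (m⁻²·cd) · (kg⁻¹·m⁻²·s³·A) = kg⁻⁵·m⁻⁸·s¹⁰·A⁵·cd.
Left is kg⁻⁴·m⁻⁶·s⁸·A³·cd; right is kg⁻⁵·m⁻⁸·s¹⁰·A⁵·cd — different.

No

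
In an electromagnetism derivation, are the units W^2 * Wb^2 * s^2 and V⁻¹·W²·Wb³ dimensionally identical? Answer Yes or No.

No

Left side:
  W = J/s (power = energy per time),
      = kg·m²·s⁻³.
  So W² = kg²·m⁴·s⁻⁶.
  Wb = V·s (flux: a volt is a weber per second),
      = kg·m²·s⁻²·A⁻¹.
  So Wb² = kg²·m⁴·s⁻⁴·A⁻².
  Combining: W²·Wb²·s² = (kg²·m⁴·s⁻⁶) · (kg²·m⁴·s⁻⁴·A⁻²) · s² = kg⁴·m⁸·s⁻⁸·A⁻².
Right side:
  V = W/A (potential = power per current),
      = kg·m²·s⁻³·A⁻¹.
  So V⁻¹ = kg⁻¹·m⁻²·s³·A.
  W = J/s (power = energy per time),
      = kg·m²·s⁻³.
  So W² = kg²·m⁴·s⁻⁶.
  Wb = V·s (flux: a volt is a weber per second),
      = kg·m²·s⁻²·A⁻¹.
  So Wb³ = kg³·m⁶·s⁻⁶·A⁻³.
  Combining: V⁻¹·W²·Wb³ = (kg⁻¹·m⁻²·s³·A) · (kg²·m⁴·s⁻⁶) · (kg³·m⁶·s⁻⁶·A⁻³) = kg⁴·m⁸·s⁻⁹·A⁻².
Left is kg⁴·m⁸·s⁻⁸·A⁻²; right is kg⁴·m⁸·s⁻⁹·A⁻² — different.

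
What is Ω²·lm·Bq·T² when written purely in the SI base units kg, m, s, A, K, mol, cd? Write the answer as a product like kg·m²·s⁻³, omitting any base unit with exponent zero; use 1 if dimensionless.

Ω = V/A (resistance = voltage per current),
    = kg·m²·s⁻³·A⁻².
So Ω² = kg²·m⁴·s⁻⁶·A⁻⁴.
lm = cd·sr = cd (luminous flux; sr is dimensionless).
Bq = 1/s = s⁻¹ (activity is decays per second).
T = Wb/m² (flux density = flux per area),
    = kg·s⁻²·A⁻¹.
So T² = kg²·s⁻⁴·A⁻².
Combining: Ω²·lm·Bq·T² = (kg²·m⁴·s⁻⁶·A⁻⁴) · cd · s⁻¹ · (kg²·s⁻⁴·A⁻²) = kg⁴·m⁴·s⁻¹¹·A⁻⁶·cd.

kg⁴·m⁴·s⁻¹¹·A⁻⁶·cd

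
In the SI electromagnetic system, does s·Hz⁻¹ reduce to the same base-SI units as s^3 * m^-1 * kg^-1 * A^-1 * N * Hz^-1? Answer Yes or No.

No

Left side:
  Hz = s⁻¹.
  So Hz⁻¹ = s.
  Combining: s·Hz⁻¹ = s · s = s².
Right side:
  N = kg·m/s² = kg·m·s⁻² (force = mass × acceleration).
  Hz = 1/s = s⁻¹ (frequency is cycles per second).
  So Hz⁻¹ = s.
  Combining: s³·m⁻¹·kg⁻¹·A⁻¹·N·Hz⁻¹ = s³ · m⁻¹ · kg⁻¹ · A⁻¹ · (kg·m·s⁻²) · s = s²·A⁻¹.
Left is s²; right is s²·A⁻¹ — different.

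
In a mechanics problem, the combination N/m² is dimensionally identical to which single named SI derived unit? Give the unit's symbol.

Pa

N = kg·m/s² = kg·m·s⁻² (force = mass × acceleration).
Combining: N·m⁻² = (kg·m·s⁻²) · m⁻² = kg·m⁻¹·s⁻².
kg·m⁻¹·s⁻² is the base-SI form of the pascal.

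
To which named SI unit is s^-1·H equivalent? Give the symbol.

Ω

H = kg·m²·s⁻²·A⁻².
Combining: s⁻¹·H = s⁻¹ · (kg·m²·s⁻²·A⁻²) = kg·m²·s⁻³·A⁻².
kg·m²·s⁻³·A⁻² is the base-SI form of the ohm.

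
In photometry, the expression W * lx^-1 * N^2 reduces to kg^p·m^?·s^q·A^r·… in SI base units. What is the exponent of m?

W = J/s (power = energy per time),
    = kg·m²·s⁻³.
lx = lm/m² (illuminance = luminous flux per area),
    = m⁻²·cd.
So lx⁻¹ = m²·cd⁻¹.
N = kg·m/s² = kg·m·s⁻² (force = mass × acceleration).
So N² = kg²·m²·s⁻⁴.
Combining: W·lx⁻¹·N² = (kg·m²·s⁻³) · (m²·cd⁻¹) · (kg²·m²·s⁻⁴) = kg³·m⁶·s⁻⁷·cd⁻¹.
The exponent of m is 6.

6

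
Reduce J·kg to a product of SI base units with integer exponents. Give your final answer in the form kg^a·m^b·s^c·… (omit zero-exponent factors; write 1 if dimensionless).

J = kg·m²·s⁻².
Combining: J·kg = (kg·m²·s⁻²) · kg = kg²·m²·s⁻².

kg²·m²·s⁻²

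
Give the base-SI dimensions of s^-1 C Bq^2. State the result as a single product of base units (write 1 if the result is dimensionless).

C = s·A.
Bq = s⁻¹.
So Bq² = s⁻².
Combining: s⁻¹·C·Bq² = s⁻¹ · (s·A) · s⁻² = s⁻²·A.

s⁻²·A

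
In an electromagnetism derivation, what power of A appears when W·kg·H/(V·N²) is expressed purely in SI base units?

-1

W = kg·m²·s⁻³.
V = kg·m²·s⁻³·A⁻¹.
So V⁻¹ = kg⁻¹·m⁻²·s³·A.
H = kg·m²·s⁻²·A⁻².
N = kg·m·s⁻².
So N⁻² = kg⁻²·m⁻²·s⁴.
Combining: W·V⁻¹·kg·H·N⁻² = (kg·m²·s⁻³) · (kg⁻¹·m⁻²·s³·A) · kg · (kg·m²·s⁻²·A⁻²) · (kg⁻²·m⁻²·s⁴) = s²·A⁻¹.
The exponent of A is -1.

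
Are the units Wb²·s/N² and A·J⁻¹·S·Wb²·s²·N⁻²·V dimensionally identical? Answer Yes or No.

No

Left side:
  Wb = kg·m²·s⁻²·A⁻¹.
  So Wb² = kg²·m⁴·s⁻⁴·A⁻².
  N = kg·m·s⁻².
  So N⁻² = kg⁻²·m⁻²·s⁴.
  Combining: Wb²·N⁻²·s = (kg²·m⁴·s⁻⁴·A⁻²) · (kg⁻²·m⁻²·s⁴) · s = m²·s·A⁻².
Right side:
  J = N·m (work = force × distance),
      = kg·m²·s⁻².
  So J⁻¹ = kg⁻¹·m⁻²·s².
  S = 1/Ω (conductance is reciprocal resistance),
      = kg⁻¹·m⁻²·s³·A².
  Wb = V·s (flux: a volt is a weber per second),
      = kg·m²·s⁻²·A⁻¹.
  So Wb² = kg²·m⁴·s⁻⁴·A⁻².
  N = kg·m/s² = kg·m·s⁻² (force = mass × acceleration).
  So N⁻² = kg⁻²·m⁻²·s⁴.
  V = W/A (potential = power per current),
      = kg·m²·s⁻³·A⁻¹.
  Combining: A·J⁻¹·S·Wb²·s²·N⁻²·V = A · (kg⁻¹·m⁻²·s²) · (kg⁻¹·m⁻²·s³·A²) · (kg²·m⁴·s⁻⁴·A⁻²) · s² · (kg⁻²·m⁻²·s⁴) · (kg·m²·s⁻³·A⁻¹) = kg⁻¹·s⁴.
Left is m²·s·A⁻²; right is kg⁻¹·s⁴ — different.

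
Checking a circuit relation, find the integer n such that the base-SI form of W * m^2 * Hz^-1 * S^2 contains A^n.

4

W = J/s (power = energy per time),
    = kg·m²·s⁻³.
Hz = 1/s = s⁻¹ (frequency is cycles per second).
So Hz⁻¹ = s.
S = 1/Ω (conductance is reciprocal resistance),
    = kg⁻¹·m⁻²·s³·A².
So S² = kg⁻²·m⁻⁴·s⁶·A⁴.
Combining: W·m²·Hz⁻¹·S² = (kg·m²·s⁻³) · m² · s · (kg⁻²·m⁻⁴·s⁶·A⁴) = kg⁻¹·s⁴·A⁴.
The exponent of A is 4.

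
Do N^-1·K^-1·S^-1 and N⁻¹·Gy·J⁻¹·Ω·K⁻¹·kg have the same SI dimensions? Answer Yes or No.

Yes

Left side:
  N = kg·m·s⁻².
  So N⁻¹ = kg⁻¹·m⁻¹·s².
  S = kg⁻¹·m⁻²·s³·A².
  So S⁻¹ = kg·m²·s⁻³·A⁻².
  Combining: N⁻¹·K⁻¹·S⁻¹ = (kg⁻¹·m⁻¹·s²) · K⁻¹ · (kg·m²·s⁻³·A⁻²) = m·s⁻¹·A⁻²·K⁻¹.
Right side:
  N = kg·m/s² = kg·m·s⁻² (force = mass × acceleration).
  So N⁻¹ = kg⁻¹·m⁻¹·s².
  Gy = J/kg (absorbed dose = energy per mass),
      = m²·s⁻².
  J = N·m (work = force × distance),
      = kg·m²·s⁻².
  So J⁻¹ = kg⁻¹·m⁻²·s².
  Ω = V/A (resistance = voltage per current),
      = kg·m²·s⁻³·A⁻².
  Combining: N⁻¹·Gy·J⁻¹·Ω·K⁻¹·kg = (kg⁻¹·m⁻¹·s²) · (m²·s⁻²) · (kg⁻¹·m⁻²·s²) · (kg·m²·s⁻³·A⁻²) · K⁻¹ · kg = m·s⁻¹·A⁻²·K⁻¹.
Both reduce to m·s⁻¹·A⁻²·K⁻¹.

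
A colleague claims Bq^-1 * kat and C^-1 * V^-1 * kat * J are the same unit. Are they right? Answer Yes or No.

Left side:
  Bq = 1/s = s⁻¹ (activity is decays per second).
  So Bq⁻¹ = s.
  kat = mol/s = s⁻¹·mol (catalytic activity).
  Combining: Bq⁻¹·kat = s · (s⁻¹·mol) = mol.
Right side:
  C = A·s = s·A (charge = current × time).
  So C⁻¹ = s⁻¹·A⁻¹.
  V = W/A (potential = power per current),
      = kg·m²·s⁻³·A⁻¹.
  So V⁻¹ = kg⁻¹·m⁻²·s³·A.
  kat = mol/s = s⁻¹·mol (catalytic activity).
  J = N·m (work = force × distance),
      = kg·m²·s⁻².
  Combining: C⁻¹·V⁻¹·kat·J = (s⁻¹·A⁻¹) · (kg⁻¹·m⁻²·s³·A) · (s⁻¹·mol) · (kg·m²·s⁻²) = s⁻¹·mol.
Left is mol; right is s⁻¹·mol — different.

No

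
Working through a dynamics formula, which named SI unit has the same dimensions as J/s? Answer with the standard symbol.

J = kg·m²·s⁻².
Combining: J·s⁻¹ = (kg·m²·s⁻²) · s⁻¹ = kg·m²·s⁻³.
kg·m²·s⁻³ is the base-SI form of the watt.

W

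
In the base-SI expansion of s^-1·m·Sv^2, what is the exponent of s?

Sv = J/kg (equivalent dose = energy per mass),
    = m²·s⁻².
So Sv² = m⁴·s⁻⁴.
Combining: s⁻¹·m·Sv² = s⁻¹ · m · (m⁴·s⁻⁴) = m⁵·s⁻⁵.
The exponent of s is -5.

-5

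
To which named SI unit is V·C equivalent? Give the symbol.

J

V = kg·m²·s⁻³·A⁻¹.
C = s·A.
Combining: V·C = (kg·m²·s⁻³·A⁻¹) · (s·A) = kg·m²·s⁻².
kg·m²·s⁻² is the base-SI form of the joule.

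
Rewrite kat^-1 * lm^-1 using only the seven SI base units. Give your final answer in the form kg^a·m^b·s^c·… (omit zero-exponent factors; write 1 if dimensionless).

s·mol⁻¹·cd⁻¹

kat = mol/s = s⁻¹·mol (catalytic activity).
So kat⁻¹ = s·mol⁻¹.
lm = cd·sr = cd (luminous flux; sr is dimensionless).
So lm⁻¹ = cd⁻¹.
Combining: kat⁻¹·lm⁻¹ = (s·mol⁻¹) · cd⁻¹ = s·mol⁻¹·cd⁻¹.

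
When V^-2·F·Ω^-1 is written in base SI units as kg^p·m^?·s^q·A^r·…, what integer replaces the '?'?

V = kg·m²·s⁻³·A⁻¹.
So V⁻² = kg⁻²·m⁻⁴·s⁶·A².
F = kg⁻¹·m⁻²·s⁴·A².
Ω = kg·m²·s⁻³·A⁻².
So Ω⁻¹ = kg⁻¹·m⁻²·s³·A².
Combining: V⁻²·F·Ω⁻¹ = (kg⁻²·m⁻⁴·s⁶·A²) · (kg⁻¹·m⁻²·s⁴·A²) · (kg⁻¹·m⁻²·s³·A²) = kg⁻⁴·m⁻⁸·s¹³·A⁶.
The exponent of m is -8.

-8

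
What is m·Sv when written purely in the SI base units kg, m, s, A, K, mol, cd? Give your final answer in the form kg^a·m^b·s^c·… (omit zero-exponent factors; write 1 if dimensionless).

m³·s⁻²

Sv = m²·s⁻².
Combining: m·Sv = m · (m²·s⁻²) = m³·s⁻².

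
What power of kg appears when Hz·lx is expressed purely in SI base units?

0

Hz = 1/s = s⁻¹ (frequency is cycles per second).
lx = lm/m² (illuminance = luminous flux per area),
    = m⁻²·cd.
Combining: Hz·lx = s⁻¹ · (m⁻²·cd) = m⁻²·s⁻¹·cd.
The exponent of kg is 0.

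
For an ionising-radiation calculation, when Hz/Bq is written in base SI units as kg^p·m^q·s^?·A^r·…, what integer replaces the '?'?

Bq = 1/s = s⁻¹ (activity is decays per second).
So Bq⁻¹ = s.
Hz = 1/s = s⁻¹ (frequency is cycles per second).
Combining: Bq⁻¹·Hz = s · s⁻¹ = 1.
The exponent of s is 0.

0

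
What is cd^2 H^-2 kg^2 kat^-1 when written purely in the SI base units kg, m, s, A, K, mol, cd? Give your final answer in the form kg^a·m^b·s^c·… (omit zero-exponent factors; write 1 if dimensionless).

m⁻⁴·s⁵·A⁴·mol⁻¹·cd²

H = kg·m²·s⁻²·A⁻².
So H⁻² = kg⁻²·m⁻⁴·s⁴·A⁴.
kat = s⁻¹·mol.
So kat⁻¹ = s·mol⁻¹.
Combining: cd²·H⁻²·kg²·kat⁻¹ = cd² · (kg⁻²·m⁻⁴·s⁴·A⁴) · kg² · (s·mol⁻¹) = m⁻⁴·s⁵·A⁴·mol⁻¹·cd².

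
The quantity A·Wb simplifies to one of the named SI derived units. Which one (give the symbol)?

J

Wb = V·s (flux: a volt is a weber per second),
    = kg·m²·s⁻²·A⁻¹.
Combining: A·Wb = A · (kg·m²·s⁻²·A⁻¹) = kg·m²·s⁻².
kg·m²·s⁻² is the base-SI form of the joule.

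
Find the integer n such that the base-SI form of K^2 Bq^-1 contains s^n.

1

Bq = 1/s = s⁻¹ (activity is decays per second).
So Bq⁻¹ = s.
Combining: K²·Bq⁻¹ = K² · s = s·K².
The exponent of s is 1.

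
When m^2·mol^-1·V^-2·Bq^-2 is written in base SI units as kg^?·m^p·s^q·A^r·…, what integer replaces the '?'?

V = W/A (potential = power per current),
    = kg·m²·s⁻³·A⁻¹.
So V⁻² = kg⁻²·m⁻⁴·s⁶·A².
Bq = 1/s = s⁻¹ (activity is decays per second).
So Bq⁻² = s².
Combining: m²·mol⁻¹·V⁻²·Bq⁻² = m² · mol⁻¹ · (kg⁻²·m⁻⁴·s⁶·A²) · s² = kg⁻²·m⁻²·s⁸·A²·mol⁻¹.
The exponent of kg is -2.

-2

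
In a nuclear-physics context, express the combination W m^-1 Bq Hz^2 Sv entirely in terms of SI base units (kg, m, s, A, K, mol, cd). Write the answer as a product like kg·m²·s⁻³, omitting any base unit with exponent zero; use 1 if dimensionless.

kg·m³·s⁻⁸

W = J/s (power = energy per time),
    = kg·m²·s⁻³.
Bq = 1/s = s⁻¹ (activity is decays per second).
Hz = 1/s = s⁻¹ (frequency is cycles per second).
So Hz² = s⁻².
Sv = J/kg (equivalent dose = energy per mass),
    = m²·s⁻².
Combining: W·m⁻¹·Bq·Hz²·Sv = (kg·m²·s⁻³) · m⁻¹ · s⁻¹ · s⁻² · (m²·s⁻²) = kg·m³·s⁻⁸.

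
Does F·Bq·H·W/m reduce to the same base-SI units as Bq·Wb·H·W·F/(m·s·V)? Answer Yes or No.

Left side:
  F = kg⁻¹·m⁻²·s⁴·A².
  Bq = s⁻¹.
  H = kg·m²·s⁻²·A⁻².
  W = kg·m²·s⁻³.
  Combining: F·Bq·H·W·m⁻¹ = (kg⁻¹·m⁻²·s⁴·A²) · s⁻¹ · (kg·m²·s⁻²·A⁻²) · (kg·m²·s⁻³) · m⁻¹ = kg·m·s⁻².
Right side:
  Bq = s⁻¹.
  Wb = kg·m²·s⁻²·A⁻¹.
  H = kg·m²·s⁻²·A⁻².
  W = kg·m²·s⁻³.
  F = kg⁻¹·m⁻²·s⁴·A².
  V = kg·m²·s⁻³·A⁻¹.
  So V⁻¹ = kg⁻¹·m⁻²·s³·A.
  Combining: m⁻¹·Bq·Wb·H·W·s⁻¹·F·V⁻¹ = m⁻¹ · s⁻¹ · (kg·m²·s⁻²·A⁻¹) · (kg·m²·s⁻²·A⁻²) · (kg·m²·s⁻³) · s⁻¹ · (kg⁻¹·m⁻²·s⁴·A²) · (kg⁻¹·m⁻²·s³·A) = kg·m·s⁻².
Both reduce to kg·m·s⁻².

Yes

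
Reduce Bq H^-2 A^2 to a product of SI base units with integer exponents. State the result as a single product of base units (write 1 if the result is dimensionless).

Bq = 1/s = s⁻¹ (activity is decays per second).
H = Wb/A (inductance = flux per current),
    = kg·m²·s⁻²·A⁻².
So H⁻² = kg⁻²·m⁻⁴·s⁴·A⁴.
Combining: Bq·H⁻²·A² = s⁻¹ · (kg⁻²·m⁻⁴·s⁴·A⁴) · A² = kg⁻²·m⁻⁴·s³·A⁶.

kg⁻²·m⁻⁴·s³·A⁶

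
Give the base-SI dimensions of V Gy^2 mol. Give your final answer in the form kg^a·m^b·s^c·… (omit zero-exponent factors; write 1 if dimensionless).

V = kg·m²·s⁻³·A⁻¹.
Gy = m²·s⁻².
So Gy² = m⁴·s⁻⁴.
Combining: V·Gy²·mol = (kg·m²·s⁻³·A⁻¹) · (m⁴·s⁻⁴) · mol = kg·m⁶·s⁻⁷·A⁻¹·mol.

kg·m⁶·s⁻⁷·A⁻¹·mol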